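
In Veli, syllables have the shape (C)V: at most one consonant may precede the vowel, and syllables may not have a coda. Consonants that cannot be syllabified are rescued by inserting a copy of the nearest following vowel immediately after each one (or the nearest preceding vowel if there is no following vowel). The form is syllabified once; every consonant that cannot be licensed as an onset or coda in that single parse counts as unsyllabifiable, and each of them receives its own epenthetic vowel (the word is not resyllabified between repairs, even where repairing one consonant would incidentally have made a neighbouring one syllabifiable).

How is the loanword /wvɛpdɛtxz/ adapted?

The consonants /w/, /p/, /t/, /x/, /z/ cannot be parsed into a legal (C)V syllable (no codas are permitted; onsets are limited to one consonant).
Each unlicensed consonant becomes the onset of a new syllable: /w/ → /wɛ/, /p/ → /pɛ/, /t/ → /tɛ/, /x/ → /xɛ/, /z/ → /zɛ/.

wɛvɛpɛdɛtɛxɛzɛ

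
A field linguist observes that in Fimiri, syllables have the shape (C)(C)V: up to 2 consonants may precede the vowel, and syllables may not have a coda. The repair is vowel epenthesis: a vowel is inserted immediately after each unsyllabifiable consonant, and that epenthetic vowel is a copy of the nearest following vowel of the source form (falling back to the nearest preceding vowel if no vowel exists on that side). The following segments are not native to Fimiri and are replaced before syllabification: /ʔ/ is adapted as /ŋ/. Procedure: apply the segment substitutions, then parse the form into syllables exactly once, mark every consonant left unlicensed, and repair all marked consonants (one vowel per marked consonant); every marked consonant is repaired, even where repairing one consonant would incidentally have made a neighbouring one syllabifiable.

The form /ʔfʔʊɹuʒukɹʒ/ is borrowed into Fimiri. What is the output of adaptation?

ŋʊfŋʊɹuʒukuɹuʒu

Substitution: /ʔ/ → /ŋ/, giving /ŋfŋʊɹuʒukɹʒ/.
The consonants /ŋ/, /k/, /ɹ/, /ʒ/ cannot be parsed into a legal (C)(C)V syllable (no codas are permitted; onsets may contain at most 2 consonants).
Epenthesis after each stranded consonant: /ŋ/ → /ŋʊ/, /k/ → /ku/, /ɹ/ → /ɹu/, /ʒ/ → /ʒu/.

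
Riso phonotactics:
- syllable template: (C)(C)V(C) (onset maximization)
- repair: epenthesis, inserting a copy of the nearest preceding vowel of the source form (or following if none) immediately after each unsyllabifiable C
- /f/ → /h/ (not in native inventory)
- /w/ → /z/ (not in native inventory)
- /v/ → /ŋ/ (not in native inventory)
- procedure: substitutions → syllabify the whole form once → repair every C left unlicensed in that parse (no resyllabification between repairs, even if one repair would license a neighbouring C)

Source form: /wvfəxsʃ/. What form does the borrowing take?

Substitution: /w/ → /z/, /v/ → /ŋ/, /f/ → /h/, giving /zŋhəxsʃ/.
Syllabifying with onset maximization leaves /z/, /s/, /ʃ/ stranded (at most one coda consonant is licensed; onsets may contain at most 2 consonants).
Inserting the epenthetic vowel yields /z/ → /zə/, /s/ → /sə/, /ʃ/ → /ʃə/.

zəŋhəxsəʃə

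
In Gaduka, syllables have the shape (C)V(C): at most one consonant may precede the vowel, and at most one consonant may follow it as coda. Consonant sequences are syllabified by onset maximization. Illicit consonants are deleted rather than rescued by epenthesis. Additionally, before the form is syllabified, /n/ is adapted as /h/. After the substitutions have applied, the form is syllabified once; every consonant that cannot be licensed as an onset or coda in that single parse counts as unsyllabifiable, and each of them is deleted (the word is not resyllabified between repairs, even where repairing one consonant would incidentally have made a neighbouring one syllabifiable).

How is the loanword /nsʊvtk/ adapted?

Substitution: /n/ → /h/, giving /hsʊvtk/.
The consonants /h/, /t/, /k/ cannot be parsed into a legal (C)V(C) syllable (at most one coda consonant is licensed; onsets are limited to one consonant).
Each unlicensed consonant is deleted: /h/, /t/, /k/.

sʊv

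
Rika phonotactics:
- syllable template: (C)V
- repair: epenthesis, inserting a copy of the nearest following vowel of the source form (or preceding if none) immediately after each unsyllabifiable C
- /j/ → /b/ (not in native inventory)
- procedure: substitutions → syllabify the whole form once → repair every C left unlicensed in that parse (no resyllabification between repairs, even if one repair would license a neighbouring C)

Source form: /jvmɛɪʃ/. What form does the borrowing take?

bɛvɛmɛɪʃɪ

Substitution: /j/ → /b/, giving /bvmɛɪʃ/.
Syllabifying with onset maximization leaves /b/, /v/, /ʃ/ stranded (no codas are permitted; onsets are limited to one consonant).
Epenthesis after each stranded consonant: /b/ → /bɛ/, /v/ → /vɛ/, /ʃ/ → /ʃɪ/.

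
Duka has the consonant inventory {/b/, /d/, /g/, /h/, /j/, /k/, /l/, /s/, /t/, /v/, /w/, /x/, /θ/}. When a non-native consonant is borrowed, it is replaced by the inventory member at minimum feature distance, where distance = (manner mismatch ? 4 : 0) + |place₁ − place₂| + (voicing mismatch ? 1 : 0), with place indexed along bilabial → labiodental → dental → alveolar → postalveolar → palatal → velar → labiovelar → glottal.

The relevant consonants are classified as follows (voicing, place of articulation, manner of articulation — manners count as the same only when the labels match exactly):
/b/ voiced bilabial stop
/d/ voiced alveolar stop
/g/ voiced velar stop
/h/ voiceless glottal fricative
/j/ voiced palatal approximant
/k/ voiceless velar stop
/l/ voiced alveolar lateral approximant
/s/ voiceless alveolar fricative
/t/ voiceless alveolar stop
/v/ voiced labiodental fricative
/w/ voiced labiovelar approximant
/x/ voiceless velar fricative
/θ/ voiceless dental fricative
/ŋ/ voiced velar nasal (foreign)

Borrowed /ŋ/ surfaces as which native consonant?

/g/ is closest: manner differs (nasal→stop, +4), place distance 0 (velar→velar), same voicing; total 4. Next closest is /j/ at distance 5.

g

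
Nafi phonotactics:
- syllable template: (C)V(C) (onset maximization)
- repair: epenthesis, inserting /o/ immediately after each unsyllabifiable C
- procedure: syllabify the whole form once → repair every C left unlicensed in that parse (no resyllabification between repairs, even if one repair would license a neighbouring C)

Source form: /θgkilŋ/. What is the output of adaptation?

θogokilŋo

The consonants /θ/, /g/, /ŋ/ cannot be parsed into a legal (C)V(C) syllable (at most one coda consonant is licensed; onsets are limited to one consonant).
Epenthesis after each stranded consonant: /θ/ → /θo/, /g/ → /go/, /ŋ/ → /ŋo/.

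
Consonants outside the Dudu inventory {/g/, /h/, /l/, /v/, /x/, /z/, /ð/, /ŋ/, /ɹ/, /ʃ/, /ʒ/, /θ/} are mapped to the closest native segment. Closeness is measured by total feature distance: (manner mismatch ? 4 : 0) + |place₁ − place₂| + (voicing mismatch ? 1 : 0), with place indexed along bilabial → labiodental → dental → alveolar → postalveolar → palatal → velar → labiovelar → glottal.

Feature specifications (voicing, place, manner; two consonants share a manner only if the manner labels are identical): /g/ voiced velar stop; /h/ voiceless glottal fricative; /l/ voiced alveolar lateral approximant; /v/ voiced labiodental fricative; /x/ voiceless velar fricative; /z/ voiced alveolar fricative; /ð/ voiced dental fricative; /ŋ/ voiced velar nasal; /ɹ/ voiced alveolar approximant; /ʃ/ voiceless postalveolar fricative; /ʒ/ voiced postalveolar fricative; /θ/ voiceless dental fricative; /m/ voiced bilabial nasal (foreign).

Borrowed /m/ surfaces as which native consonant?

v

/v/ is closest: manner differs (nasal→fricative, +4), place distance 1 (bilabial→labiodental), same voicing; total 5. Next closest is /ð/ at distance 6.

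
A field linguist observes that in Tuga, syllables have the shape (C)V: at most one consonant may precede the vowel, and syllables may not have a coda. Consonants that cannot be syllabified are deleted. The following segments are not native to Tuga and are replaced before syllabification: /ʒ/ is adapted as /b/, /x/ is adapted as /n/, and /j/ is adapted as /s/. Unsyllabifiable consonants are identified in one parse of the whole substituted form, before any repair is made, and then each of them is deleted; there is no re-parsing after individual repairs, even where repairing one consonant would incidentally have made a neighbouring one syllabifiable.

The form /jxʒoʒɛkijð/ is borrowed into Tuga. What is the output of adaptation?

Substitution: /j/ → /s/, /x/ → /n/, /ʒ/ → /b/, giving /snbobɛkisð/.
The consonants /s/, /n/, /s/, /ð/ cannot be parsed into a legal (C)V syllable (no codas are permitted; onsets are limited to one consonant).
Deletion applies to /s/, /n/, /s/, /ð/.

bobɛki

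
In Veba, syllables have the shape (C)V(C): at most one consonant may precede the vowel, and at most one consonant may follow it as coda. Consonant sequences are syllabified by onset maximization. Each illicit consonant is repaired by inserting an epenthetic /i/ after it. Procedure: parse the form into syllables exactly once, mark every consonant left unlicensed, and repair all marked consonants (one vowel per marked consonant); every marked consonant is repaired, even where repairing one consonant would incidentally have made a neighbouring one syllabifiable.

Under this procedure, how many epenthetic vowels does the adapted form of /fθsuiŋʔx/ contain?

The unsyllabifiable consonants are /f/, /θ/, /ʔ/, /x/; each receives one epenthetic vowel.

4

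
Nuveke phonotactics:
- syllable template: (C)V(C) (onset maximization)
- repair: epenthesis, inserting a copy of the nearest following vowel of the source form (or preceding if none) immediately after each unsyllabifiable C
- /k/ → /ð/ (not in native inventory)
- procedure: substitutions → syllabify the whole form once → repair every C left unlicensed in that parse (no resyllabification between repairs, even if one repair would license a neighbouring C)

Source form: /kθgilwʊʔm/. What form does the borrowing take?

ðiθigilwʊʔmʊ

Substitution: /k/ → /ð/, giving /ðθgilwʊʔm/.
Under (C)V(C), the unsyllabifiable consonants are /ð/, /θ/, /m/ (at most one coda consonant is licensed; onsets are limited to one consonant).
Each unlicensed consonant becomes the onset of a new syllable: /ð/ → /ði/, /θ/ → /θi/, /m/ → /mʊ/.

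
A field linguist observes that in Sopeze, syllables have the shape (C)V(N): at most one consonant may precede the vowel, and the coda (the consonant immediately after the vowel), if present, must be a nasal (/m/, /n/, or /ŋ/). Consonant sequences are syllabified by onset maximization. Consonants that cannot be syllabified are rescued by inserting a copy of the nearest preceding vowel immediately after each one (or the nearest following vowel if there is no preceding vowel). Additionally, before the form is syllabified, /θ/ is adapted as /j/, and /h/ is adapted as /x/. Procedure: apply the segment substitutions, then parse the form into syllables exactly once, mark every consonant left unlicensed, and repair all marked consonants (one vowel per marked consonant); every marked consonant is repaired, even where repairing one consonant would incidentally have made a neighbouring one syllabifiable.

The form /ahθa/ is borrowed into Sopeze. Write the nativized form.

Substitution: /h/ → /x/, /θ/ → /j/, giving /axja/.
The consonants /x/ cannot be parsed into a legal (C)V(N) syllable (only a nasal (/m/, /n/, or /ŋ/) is licensed in coda position; onsets are limited to one consonant).
Epenthesis after each stranded consonant: /x/ → /xa/.

axaja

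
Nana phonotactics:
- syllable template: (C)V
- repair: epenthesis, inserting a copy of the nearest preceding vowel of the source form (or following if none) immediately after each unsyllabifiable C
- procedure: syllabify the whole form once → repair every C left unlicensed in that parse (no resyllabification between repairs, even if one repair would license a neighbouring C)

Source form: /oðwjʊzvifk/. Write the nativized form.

Syllabifying with onset maximization leaves /ð/, /w/, /z/, /f/, /k/ stranded (no codas are permitted; onsets are limited to one consonant).
Inserting the epenthetic vowel yields /ð/ → /ðo/, /w/ → /wo/, /z/ → /zʊ/, /f/ → /fi/, /k/ → /ki/.

oðowojʊzʊvifiki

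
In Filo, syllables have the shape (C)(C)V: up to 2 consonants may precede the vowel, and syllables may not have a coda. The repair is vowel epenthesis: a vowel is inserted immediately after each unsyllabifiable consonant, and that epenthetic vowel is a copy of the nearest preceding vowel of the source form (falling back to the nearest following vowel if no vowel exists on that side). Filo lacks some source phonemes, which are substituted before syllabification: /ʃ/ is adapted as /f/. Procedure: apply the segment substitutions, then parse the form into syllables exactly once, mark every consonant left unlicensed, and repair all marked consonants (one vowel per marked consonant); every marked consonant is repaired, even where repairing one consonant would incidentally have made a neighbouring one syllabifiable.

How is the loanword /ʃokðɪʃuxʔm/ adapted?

fokðɪfuxuʔumu

Substitution: /ʃ/ → /f/, giving /fokðɪfuxʔm/.
The consonants /x/, /ʔ/, /m/ cannot be parsed into a legal (C)(C)V syllable (no codas are permitted; onsets may contain at most 2 consonants).
Inserting the epenthetic vowel yields /x/ → /xu/, /ʔ/ → /ʔu/, /m/ → /mu/.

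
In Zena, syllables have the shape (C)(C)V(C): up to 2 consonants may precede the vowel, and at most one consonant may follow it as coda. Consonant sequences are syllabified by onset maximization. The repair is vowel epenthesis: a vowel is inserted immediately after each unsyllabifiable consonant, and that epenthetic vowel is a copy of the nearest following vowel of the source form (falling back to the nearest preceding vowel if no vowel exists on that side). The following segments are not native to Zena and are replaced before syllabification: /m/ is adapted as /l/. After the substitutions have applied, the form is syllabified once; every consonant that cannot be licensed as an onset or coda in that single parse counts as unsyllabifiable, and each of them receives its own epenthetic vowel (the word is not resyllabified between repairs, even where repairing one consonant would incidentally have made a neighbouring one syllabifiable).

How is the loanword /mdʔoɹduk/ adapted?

Substitution: /m/ → /l/, giving /ldʔoɹduk/.
Syllabifying with onset maximization leaves /l/ stranded (at most one coda consonant is licensed; onsets may contain at most 2 consonants).
Epenthesis after each stranded consonant: /l/ → /lo/.

lodʔoɹduk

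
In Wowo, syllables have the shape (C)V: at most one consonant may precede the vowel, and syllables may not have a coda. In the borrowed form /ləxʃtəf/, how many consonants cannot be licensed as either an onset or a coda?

3

Under (C)V, the unsyllabifiable consonants are /x/, /ʃ/, /f/ (no codas are permitted; onsets are limited to one consonant).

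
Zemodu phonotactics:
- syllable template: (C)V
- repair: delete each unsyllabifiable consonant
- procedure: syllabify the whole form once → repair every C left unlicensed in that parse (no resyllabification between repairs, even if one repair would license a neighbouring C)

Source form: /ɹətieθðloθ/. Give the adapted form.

Syllabifying with onset maximization leaves /θ/, /ð/, /θ/ stranded (no codas are permitted; onsets are limited to one consonant).
Deletion applies to /θ/, /ð/, /θ/.

ɹətielo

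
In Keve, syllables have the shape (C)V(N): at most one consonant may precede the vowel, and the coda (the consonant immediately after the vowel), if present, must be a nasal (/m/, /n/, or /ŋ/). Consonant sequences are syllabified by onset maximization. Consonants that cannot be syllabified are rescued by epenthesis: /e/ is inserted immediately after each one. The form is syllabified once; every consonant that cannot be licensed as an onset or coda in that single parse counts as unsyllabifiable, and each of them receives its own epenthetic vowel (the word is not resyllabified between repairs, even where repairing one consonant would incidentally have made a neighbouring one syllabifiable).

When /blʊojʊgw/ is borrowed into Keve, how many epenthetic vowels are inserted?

The unsyllabifiable consonants are /b/, /g/, /w/; each receives one epenthetic vowel.

3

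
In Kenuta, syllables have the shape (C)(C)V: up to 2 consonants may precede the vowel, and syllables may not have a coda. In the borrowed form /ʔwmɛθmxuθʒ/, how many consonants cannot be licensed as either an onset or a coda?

4

Syllabifying with onset maximization leaves /ʔ/, /θ/, /θ/, /ʒ/ stranded (no codas are permitted; onsets may contain at most 2 consonants).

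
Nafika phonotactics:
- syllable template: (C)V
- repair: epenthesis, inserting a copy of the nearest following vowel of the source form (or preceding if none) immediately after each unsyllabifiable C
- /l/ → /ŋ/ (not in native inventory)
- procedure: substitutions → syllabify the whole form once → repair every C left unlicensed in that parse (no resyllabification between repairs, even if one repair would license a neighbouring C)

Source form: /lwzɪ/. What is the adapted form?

ŋɪwɪzɪ

Substitution: /l/ → /ŋ/, giving /ŋwzɪ/.
The consonants /ŋ/, /w/ cannot be parsed into a legal (C)V syllable (no codas are permitted; onsets are limited to one consonant).
Epenthesis after each stranded consonant: /ŋ/ → /ŋɪ/, /w/ → /wɪ/.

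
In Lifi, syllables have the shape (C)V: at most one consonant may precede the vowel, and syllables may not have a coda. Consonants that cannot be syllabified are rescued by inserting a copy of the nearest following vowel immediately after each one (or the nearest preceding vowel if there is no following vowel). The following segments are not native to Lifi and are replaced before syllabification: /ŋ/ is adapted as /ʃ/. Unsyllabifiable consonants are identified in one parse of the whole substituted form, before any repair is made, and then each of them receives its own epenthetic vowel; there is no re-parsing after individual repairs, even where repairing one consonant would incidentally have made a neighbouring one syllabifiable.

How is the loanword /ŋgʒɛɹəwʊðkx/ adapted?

Substitution: /ŋ/ → /ʃ/, giving /ʃgʒɛɹəwʊðkx/.
Under (C)V, the unsyllabifiable consonants are /ʃ/, /g/, /ð/, /k/, /x/ (no codas are permitted; onsets are limited to one consonant).
Each unlicensed consonant becomes the onset of a new syllable: /ʃ/ → /ʃɛ/, /g/ → /gɛ/, /ð/ → /ðʊ/, /k/ → /kʊ/, /x/ → /xʊ/.

ʃɛgɛʒɛɹəwʊðʊkʊxʊ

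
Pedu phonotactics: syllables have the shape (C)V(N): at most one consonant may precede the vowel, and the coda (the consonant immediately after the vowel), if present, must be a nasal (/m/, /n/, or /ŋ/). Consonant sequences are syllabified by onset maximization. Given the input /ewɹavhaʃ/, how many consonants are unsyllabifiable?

3

Syllabifying with onset maximization leaves /w/, /v/, /ʃ/ stranded (only a nasal (/m/, /n/, or /ŋ/) is licensed in coda position; onsets are limited to one consonant).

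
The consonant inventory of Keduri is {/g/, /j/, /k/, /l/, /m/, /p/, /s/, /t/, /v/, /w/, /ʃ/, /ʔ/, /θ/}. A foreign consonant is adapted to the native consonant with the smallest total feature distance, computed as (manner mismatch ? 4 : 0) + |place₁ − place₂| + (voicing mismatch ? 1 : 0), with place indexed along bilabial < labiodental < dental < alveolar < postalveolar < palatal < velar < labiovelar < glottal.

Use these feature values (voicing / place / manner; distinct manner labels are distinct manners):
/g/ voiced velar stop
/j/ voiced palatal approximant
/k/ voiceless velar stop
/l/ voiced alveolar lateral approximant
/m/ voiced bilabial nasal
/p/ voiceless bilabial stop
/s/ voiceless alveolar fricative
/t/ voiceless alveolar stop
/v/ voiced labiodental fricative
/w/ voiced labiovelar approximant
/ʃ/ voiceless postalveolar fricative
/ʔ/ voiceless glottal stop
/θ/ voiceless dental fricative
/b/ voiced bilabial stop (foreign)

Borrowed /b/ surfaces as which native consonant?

/p/ is closest: same manner (stop), place distance 0 (bilabial→bilabial), voicing differs (+1); total 1. Next closest is /m/ at distance 4.

p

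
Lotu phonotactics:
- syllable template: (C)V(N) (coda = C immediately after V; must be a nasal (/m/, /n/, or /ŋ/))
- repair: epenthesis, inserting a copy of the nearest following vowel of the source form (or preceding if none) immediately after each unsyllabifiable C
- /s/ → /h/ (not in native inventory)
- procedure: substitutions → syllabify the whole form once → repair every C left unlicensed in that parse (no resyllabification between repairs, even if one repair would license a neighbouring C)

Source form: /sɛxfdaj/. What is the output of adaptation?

hɛxafadaja

Substitution: /s/ → /h/, giving /hɛxfdaj/.
Under (C)V(N), the unsyllabifiable consonants are /x/, /f/, /j/ (only a nasal (/m/, /n/, or /ŋ/) is licensed in coda position; onsets are limited to one consonant).
Each unlicensed consonant becomes the onset of a new syllable: /x/ → /xa/, /f/ → /fa/, /j/ → /ja/.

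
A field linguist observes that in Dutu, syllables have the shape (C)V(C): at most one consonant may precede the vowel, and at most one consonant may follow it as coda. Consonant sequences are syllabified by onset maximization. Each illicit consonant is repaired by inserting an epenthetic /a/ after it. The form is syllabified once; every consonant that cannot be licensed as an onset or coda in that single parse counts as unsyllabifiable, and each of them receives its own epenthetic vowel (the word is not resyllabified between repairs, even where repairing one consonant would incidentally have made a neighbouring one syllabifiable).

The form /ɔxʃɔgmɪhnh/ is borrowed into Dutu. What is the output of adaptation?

Syllabifying with onset maximization leaves /n/, /h/ stranded (at most one coda consonant is licensed; onsets are limited to one consonant).
Inserting the epenthetic vowel yields /n/ → /na/, /h/ → /ha/.

ɔxʃɔgmɪhnaha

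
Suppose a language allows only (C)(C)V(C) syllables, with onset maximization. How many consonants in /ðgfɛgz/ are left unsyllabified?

Under (C)(C)V(C), the unsyllabifiable consonants are /ð/, /z/ (at most one coda consonant is licensed; onsets may contain at most 2 consonants).

2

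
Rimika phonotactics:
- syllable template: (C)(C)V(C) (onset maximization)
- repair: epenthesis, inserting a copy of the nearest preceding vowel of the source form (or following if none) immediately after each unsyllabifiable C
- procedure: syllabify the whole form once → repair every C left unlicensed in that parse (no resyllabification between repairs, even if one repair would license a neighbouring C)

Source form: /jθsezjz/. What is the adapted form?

jeθsezjeze

The consonants /j/, /j/, /z/ cannot be parsed into a legal (C)(C)V(C) syllable (at most one coda consonant is licensed; onsets may contain at most 2 consonants).
Epenthesis after each stranded consonant: /j/ → /je/, /j/ → /je/, /z/ → /ze/.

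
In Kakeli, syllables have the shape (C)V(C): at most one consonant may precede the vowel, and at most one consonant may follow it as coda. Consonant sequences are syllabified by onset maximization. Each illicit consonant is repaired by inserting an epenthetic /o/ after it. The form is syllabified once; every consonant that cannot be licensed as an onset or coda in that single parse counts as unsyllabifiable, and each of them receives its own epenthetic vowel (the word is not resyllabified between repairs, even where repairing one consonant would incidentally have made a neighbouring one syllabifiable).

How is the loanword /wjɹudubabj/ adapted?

wojoɹudubabjo

Syllabifying with onset maximization leaves /w/, /j/, /j/ stranded (at most one coda consonant is licensed; onsets are limited to one consonant).
Inserting the epenthetic vowel yields /w/ → /wo/, /j/ → /jo/, /j/ → /jo/.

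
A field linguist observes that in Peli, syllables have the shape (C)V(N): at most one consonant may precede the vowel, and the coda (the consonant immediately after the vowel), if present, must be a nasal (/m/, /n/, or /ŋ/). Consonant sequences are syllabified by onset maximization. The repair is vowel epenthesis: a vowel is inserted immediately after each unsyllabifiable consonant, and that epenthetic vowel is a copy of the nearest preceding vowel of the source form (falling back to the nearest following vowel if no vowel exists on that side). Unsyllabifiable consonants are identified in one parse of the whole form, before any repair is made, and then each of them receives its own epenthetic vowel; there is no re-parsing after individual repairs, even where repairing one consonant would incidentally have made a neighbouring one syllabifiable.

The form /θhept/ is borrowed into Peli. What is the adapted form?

θehepete

Under (C)V(N), the unsyllabifiable consonants are /θ/, /p/, /t/ (only a nasal (/m/, /n/, or /ŋ/) is licensed in coda position; onsets are limited to one consonant).
Inserting the epenthetic vowel yields /θ/ → /θe/, /p/ → /pe/, /t/ → /te/.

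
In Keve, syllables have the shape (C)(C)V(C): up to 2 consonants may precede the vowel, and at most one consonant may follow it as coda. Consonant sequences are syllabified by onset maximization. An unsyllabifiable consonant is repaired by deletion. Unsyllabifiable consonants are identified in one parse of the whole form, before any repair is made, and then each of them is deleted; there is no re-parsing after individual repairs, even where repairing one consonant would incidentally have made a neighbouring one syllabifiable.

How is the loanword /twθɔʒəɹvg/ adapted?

wθɔʒəɹ

The consonants /t/, /v/, /g/ cannot be parsed into a legal (C)(C)V(C) syllable (at most one coda consonant is licensed; onsets may contain at most 2 consonants).
Deleting the stranded consonants removes /t/, /v/, /g/.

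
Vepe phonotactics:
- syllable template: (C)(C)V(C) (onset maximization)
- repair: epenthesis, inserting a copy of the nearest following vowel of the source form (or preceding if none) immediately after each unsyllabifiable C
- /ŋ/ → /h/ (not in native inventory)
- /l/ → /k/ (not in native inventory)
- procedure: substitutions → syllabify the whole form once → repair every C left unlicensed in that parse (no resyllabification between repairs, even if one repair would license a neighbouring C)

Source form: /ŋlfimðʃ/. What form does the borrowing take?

hikfimðiʃi

Substitution: /ŋ/ → /h/, /l/ → /k/, giving /hkfimðʃ/.
The consonants /h/, /ð/, /ʃ/ cannot be parsed into a legal (C)(C)V(C) syllable (at most one coda consonant is licensed; onsets may contain at most 2 consonants).
Epenthesis after each stranded consonant: /h/ → /hi/, /ð/ → /ði/, /ʃ/ → /ʃi/.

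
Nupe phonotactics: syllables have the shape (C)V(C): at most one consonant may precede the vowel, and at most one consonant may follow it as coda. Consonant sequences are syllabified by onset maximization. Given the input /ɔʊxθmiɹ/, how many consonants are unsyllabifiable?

The consonants /θ/ cannot be parsed into a legal (C)V(C) syllable (at most one coda consonant is licensed; onsets are limited to one consonant).

1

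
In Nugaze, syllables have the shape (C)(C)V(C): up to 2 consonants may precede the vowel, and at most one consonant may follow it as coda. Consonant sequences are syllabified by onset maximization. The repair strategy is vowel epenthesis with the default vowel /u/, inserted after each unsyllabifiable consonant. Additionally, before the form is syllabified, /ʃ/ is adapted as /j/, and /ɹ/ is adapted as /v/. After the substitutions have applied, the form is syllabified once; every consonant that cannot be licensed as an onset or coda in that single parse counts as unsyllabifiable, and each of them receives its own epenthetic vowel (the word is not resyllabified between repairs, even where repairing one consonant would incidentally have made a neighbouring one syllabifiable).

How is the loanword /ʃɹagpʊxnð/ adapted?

jvagpʊxnuðu

Substitution: /ʃ/ → /j/, /ɹ/ → /v/, giving /jvagpʊxnð/.
The consonants /n/, /ð/ cannot be parsed into a legal (C)(C)V(C) syllable (at most one coda consonant is licensed; onsets may contain at most 2 consonants).
Each unlicensed consonant becomes the onset of a new syllable: /n/ → /nu/, /ð/ → /ðu/.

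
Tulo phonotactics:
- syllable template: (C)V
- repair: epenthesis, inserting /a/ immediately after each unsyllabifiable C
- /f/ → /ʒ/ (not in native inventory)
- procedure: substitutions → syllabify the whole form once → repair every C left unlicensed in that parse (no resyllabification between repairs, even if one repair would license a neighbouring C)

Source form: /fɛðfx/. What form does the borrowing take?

ʒɛðaʒaxa

Substitution: /f/ → /ʒ/, giving /ʒɛðʒx/.
The consonants /ð/, /ʒ/, /x/ cannot be parsed into a legal (C)V syllable (no codas are permitted; onsets are limited to one consonant).
Each unlicensed consonant becomes the onset of a new syllable: /ð/ → /ða/, /ʒ/ → /ʒa/, /x/ → /xa/.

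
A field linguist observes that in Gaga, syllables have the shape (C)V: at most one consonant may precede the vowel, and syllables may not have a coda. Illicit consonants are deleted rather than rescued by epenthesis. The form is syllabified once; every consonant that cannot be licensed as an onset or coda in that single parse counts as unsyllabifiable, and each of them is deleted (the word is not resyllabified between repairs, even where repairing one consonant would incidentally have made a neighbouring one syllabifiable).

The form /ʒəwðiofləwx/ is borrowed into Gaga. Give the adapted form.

Syllabifying with onset maximization leaves /w/, /f/, /w/, /x/ stranded (no codas are permitted; onsets are limited to one consonant).
Deletion applies to /w/, /f/, /w/, /x/.

ʒəðiolə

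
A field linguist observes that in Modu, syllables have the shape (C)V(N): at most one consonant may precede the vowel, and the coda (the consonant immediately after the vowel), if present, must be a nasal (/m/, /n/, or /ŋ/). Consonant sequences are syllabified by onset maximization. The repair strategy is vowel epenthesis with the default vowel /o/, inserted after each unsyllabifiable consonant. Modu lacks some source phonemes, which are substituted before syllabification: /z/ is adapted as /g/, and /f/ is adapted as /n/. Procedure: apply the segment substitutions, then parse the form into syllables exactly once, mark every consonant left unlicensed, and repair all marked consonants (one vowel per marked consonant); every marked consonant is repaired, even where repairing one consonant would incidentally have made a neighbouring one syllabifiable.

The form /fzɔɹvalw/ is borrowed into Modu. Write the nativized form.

nogɔɹovalowo

Substitution: /f/ → /n/, /z/ → /g/, giving /ngɔɹvalw/.
The consonants /n/, /ɹ/, /l/, /w/ cannot be parsed into a legal (C)V(N) syllable (only a nasal (/m/, /n/, or /ŋ/) is licensed in coda position; onsets are limited to one consonant).
Inserting the epenthetic vowel yields /n/ → /no/, /ɹ/ → /ɹo/, /l/ → /lo/, /w/ → /wo/.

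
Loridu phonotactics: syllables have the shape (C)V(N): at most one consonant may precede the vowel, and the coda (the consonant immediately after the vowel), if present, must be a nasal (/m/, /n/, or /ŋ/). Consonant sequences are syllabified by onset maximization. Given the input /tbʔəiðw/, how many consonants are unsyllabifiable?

4

Under (C)V(N), the unsyllabifiable consonants are /t/, /b/, /ð/, /w/ (only a nasal (/m/, /n/, or /ŋ/) is licensed in coda position; onsets are limited to one consonant).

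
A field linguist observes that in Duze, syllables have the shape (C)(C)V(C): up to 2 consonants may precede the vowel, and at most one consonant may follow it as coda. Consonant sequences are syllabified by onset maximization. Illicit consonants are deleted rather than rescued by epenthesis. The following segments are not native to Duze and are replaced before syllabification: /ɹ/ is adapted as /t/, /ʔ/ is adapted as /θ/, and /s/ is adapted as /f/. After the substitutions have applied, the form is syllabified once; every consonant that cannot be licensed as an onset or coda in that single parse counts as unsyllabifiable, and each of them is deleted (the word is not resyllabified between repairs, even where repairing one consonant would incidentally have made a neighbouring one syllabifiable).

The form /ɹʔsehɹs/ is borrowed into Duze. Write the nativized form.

Substitution: /ɹ/ → /t/, /ʔ/ → /θ/, /s/ → /f/, giving /tθfehtf/.
The consonants /t/, /t/, /f/ cannot be parsed into a legal (C)(C)V(C) syllable (at most one coda consonant is licensed; onsets may contain at most 2 consonants).
Deleting the stranded consonants removes /t/, /t/, /f/.

θfeh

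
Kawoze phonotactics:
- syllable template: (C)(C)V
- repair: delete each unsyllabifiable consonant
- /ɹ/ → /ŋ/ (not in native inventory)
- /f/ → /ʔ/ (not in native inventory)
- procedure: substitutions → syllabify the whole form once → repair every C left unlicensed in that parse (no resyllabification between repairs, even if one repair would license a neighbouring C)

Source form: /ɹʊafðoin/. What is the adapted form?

ŋʊaʔðoi

Substitution: /ɹ/ → /ŋ/, /f/ → /ʔ/, giving /ŋʊaʔðoin/.
The consonants /n/ cannot be parsed into a legal (C)(C)V syllable (no codas are permitted; onsets may contain at most 2 consonants).
Deletion applies to /n/.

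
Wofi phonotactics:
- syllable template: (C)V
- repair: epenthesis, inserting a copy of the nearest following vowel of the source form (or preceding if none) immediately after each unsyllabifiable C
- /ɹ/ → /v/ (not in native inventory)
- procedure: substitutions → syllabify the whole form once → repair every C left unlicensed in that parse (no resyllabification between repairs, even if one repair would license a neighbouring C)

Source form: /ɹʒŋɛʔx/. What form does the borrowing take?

Substitution: /ɹ/ → /v/, giving /vʒŋɛʔx/.
The consonants /v/, /ʒ/, /ʔ/, /x/ cannot be parsed into a legal (C)V syllable (no codas are permitted; onsets are limited to one consonant).
Inserting the epenthetic vowel yields /v/ → /vɛ/, /ʒ/ → /ʒɛ/, /ʔ/ → /ʔɛ/, /x/ → /xɛ/.

vɛʒɛŋɛʔɛxɛ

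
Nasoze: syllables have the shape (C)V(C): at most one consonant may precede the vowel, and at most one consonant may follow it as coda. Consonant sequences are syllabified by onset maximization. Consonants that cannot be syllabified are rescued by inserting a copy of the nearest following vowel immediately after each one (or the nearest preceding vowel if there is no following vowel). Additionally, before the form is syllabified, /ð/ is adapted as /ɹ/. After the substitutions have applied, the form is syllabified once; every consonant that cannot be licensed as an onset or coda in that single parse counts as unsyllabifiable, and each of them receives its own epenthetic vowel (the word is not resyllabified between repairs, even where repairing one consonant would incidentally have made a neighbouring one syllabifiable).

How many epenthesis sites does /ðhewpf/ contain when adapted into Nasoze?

After substitution the input is /ɹhewpf/.
The unsyllabifiable consonants are /ɹ/, /p/, /f/; each receives one epenthetic vowel.

3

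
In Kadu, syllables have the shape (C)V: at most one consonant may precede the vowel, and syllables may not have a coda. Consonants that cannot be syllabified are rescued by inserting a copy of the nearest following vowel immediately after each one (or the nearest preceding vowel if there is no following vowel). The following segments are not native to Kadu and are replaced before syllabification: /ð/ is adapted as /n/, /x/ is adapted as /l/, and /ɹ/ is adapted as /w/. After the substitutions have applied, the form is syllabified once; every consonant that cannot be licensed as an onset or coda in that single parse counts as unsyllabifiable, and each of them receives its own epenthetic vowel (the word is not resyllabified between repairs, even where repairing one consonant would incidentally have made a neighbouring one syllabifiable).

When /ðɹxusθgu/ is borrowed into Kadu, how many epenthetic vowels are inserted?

4

After substitution the input is /nwlusθgu/.
The unsyllabifiable consonants are /n/, /w/, /s/, /θ/; each receives one epenthetic vowel.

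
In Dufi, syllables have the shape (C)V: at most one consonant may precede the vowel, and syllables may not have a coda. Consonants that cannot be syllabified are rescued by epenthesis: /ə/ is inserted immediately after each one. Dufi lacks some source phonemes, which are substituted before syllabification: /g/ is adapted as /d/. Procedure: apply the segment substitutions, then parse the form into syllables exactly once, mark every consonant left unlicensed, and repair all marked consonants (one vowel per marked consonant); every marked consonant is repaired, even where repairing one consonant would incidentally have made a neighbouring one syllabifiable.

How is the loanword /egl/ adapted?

Substitution: /g/ → /d/, giving /edl/.
The consonants /d/, /l/ cannot be parsed into a legal (C)V syllable (no codas are permitted; onsets are limited to one consonant).
Each unlicensed consonant becomes the onset of a new syllable: /d/ → /də/, /l/ → /lə/.

edələ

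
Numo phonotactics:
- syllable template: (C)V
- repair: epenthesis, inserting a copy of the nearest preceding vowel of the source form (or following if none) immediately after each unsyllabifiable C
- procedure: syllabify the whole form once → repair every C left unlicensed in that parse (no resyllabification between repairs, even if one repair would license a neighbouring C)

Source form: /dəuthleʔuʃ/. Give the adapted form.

dəutuhuleʔuʃu

The consonants /t/, /h/, /ʃ/ cannot be parsed into a legal (C)V syllable (no codas are permitted; onsets are limited to one consonant).
Inserting the epenthetic vowel yields /t/ → /tu/, /h/ → /hu/, /ʃ/ → /ʃu/.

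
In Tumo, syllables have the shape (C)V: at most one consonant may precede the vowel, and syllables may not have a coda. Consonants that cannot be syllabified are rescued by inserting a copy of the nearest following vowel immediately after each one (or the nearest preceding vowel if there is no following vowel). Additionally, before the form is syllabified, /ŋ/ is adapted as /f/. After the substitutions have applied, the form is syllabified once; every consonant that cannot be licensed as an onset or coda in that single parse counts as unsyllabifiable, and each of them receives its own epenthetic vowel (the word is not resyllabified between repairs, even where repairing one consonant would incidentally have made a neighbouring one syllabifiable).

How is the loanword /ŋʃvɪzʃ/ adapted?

Substitution: /ŋ/ → /f/, giving /fʃvɪzʃ/.
Under (C)V, the unsyllabifiable consonants are /f/, /ʃ/, /z/, /ʃ/ (no codas are permitted; onsets are limited to one consonant).
Each unlicensed consonant becomes the onset of a new syllable: /f/ → /fɪ/, /ʃ/ → /ʃɪ/, /z/ → /zɪ/, /ʃ/ → /ʃɪ/.

fɪʃɪvɪzɪʃɪ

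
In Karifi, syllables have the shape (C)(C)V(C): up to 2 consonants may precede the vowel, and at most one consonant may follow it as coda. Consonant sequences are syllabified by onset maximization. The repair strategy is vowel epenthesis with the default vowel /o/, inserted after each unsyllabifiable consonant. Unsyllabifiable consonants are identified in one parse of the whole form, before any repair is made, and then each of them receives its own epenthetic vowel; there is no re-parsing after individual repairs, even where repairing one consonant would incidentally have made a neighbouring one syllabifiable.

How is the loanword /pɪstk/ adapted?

pɪstoko

The consonants /t/, /k/ cannot be parsed into a legal (C)(C)V(C) syllable (at most one coda consonant is licensed; onsets may contain at most 2 consonants).
Inserting the epenthetic vowel yields /t/ → /to/, /k/ → /ko/.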